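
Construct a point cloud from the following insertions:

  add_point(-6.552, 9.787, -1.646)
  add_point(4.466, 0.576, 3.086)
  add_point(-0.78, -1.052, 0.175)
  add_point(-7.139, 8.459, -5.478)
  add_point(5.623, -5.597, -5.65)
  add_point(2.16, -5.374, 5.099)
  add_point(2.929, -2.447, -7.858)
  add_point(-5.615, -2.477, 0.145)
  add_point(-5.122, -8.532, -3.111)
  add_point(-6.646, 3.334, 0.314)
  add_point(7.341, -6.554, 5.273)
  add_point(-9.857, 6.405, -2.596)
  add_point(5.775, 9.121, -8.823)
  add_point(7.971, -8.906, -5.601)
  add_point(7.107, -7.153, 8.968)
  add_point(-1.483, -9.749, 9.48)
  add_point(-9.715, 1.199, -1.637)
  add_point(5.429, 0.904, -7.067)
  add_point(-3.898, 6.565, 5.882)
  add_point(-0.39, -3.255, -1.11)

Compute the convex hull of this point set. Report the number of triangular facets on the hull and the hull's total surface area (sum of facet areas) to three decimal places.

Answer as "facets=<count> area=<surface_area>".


13 of the 20 inputs are extreme points: [0, 1, 3, 6, 8, 10, 11, 12, 13, 14, 15, 16, 18].

Facet areas (half cross-product norm):
  f1: (p6, p12, p13) → 40.0207
  f2: (p0, p18, p11) → 20.6062
  f3: (p0, p18, p12) → 60.7070
  f4: (p14, p18, p15) → 74.9484
  f5: (p14, p15, p13) → 65.8595
  f6: (p3, p6, p12) → 76.1818
  f7: (p3, p0, p11) → 8.5031
  f8: (p3, p0, p12) → 27.2798
  f9: (p8, p6, p13) → 47.1585
  f10: (p8, p15, p13) → 87.3481
  f11: (p8, p3, p6) → 82.8108
  f12: (p1, p18, p12) → 78.3609
  f13: (p1, p14, p12) → 32.9656
  f14: (p1, p14, p18) → 46.9472
  f15: (p10, p12, p13) → 102.6695
  f16: (p10, p14, p13) → 7.6170
  f17: (p10, p14, p12) → 25.2566
  f18: (p16, p3, p11) → 9.8430
  f19: (p16, p8, p3) → 38.4550
  f20: (p16, p8, p15) → 71.3049
  f21: (p16, p18, p11) → 27.1374
  f22: (p16, p18, p15) → 89.1584
Σ area = 1121.139

Check V−E+F: 13 − 33 + 22 = 2.

facets=22 area=1121.139


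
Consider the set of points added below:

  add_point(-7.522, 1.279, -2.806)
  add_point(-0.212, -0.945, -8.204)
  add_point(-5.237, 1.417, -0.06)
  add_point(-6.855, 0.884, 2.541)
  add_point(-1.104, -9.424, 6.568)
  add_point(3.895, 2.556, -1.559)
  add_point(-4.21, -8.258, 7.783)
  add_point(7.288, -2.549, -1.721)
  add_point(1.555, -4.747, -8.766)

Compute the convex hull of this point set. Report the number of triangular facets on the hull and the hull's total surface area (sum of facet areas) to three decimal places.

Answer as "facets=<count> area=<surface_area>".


Extreme-point indices: [0, 1, 2, 3, 4, 5, 6, 7, 8] — 9 of 9 on the boundary.

Area of each hull facet:
  f1: (p8, p4, p7) → 63.7476
  f2: (p1, p8, p0) → 15.5755
  f3: (p1, p8, p7) → 19.7348
  f4: (p2, p3, p0) → 5.2959
  f5: (p5, p4, p7) → 41.7752
  f6: (p5, p2, p3) → 10.8244
  f7: (p5, p1, p7) → 26.1256
  f8: (p5, p1, p0) → 39.4578
  f9: (p5, p2, p0) → 14.3637
  f10: (p6, p5, p4) → 26.4447
  f11: (p6, p5, p3) → 63.0220
  f12: (p6, p3, p0) → 24.1361
  f13: (p6, p8, p0) → 90.0219
  f14: (p6, p8, p4) → 26.6315
Σ area = 467.157

Euler characteristic 9−21+14 = 2 ✓

facets=14 area=467.157


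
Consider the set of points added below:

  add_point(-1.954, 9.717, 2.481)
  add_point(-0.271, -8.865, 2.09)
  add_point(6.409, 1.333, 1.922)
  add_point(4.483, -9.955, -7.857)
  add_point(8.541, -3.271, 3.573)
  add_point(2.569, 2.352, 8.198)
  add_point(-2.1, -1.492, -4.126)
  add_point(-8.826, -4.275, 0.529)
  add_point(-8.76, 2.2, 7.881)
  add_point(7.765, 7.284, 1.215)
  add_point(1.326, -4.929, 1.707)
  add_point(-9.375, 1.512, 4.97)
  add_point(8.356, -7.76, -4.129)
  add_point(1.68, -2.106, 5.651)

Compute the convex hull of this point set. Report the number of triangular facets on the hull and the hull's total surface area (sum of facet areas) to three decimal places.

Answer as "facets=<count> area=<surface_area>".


facets=18 area=827.267

11 of the 14 inputs are extreme points: [0, 1, 3, 4, 5, 6, 7, 8, 9, 11, 12].

Triangle areas on the boundary:
  f1: (p5, p9, p4) → 43.6118
  f2: (p5, p9, p0) → 44.6253
  f3: (p1, p5, p4) → 49.1189
  f4: (p6, p9, p0) → 63.4354
  f5: (p6, p9, p3) → 79.5121
  f6: (p12, p9, p4) → 46.1035
  f7: (p12, p9, p3) → 38.8568
  f8: (p12, p1, p4) → 42.9538
  f9: (p12, p1, p3) → 30.3908
  f10: (p8, p0, p11) → 17.2509
  f11: (p8, p5, p0) → 52.6749
  f12: (p8, p1, p5) → 71.9558
  f13: (p7, p1, p3) → 52.3413
  f14: (p7, p6, p3) → 45.1945
  f15: (p7, p8, p11) → 7.4903
  f16: (p7, p8, p1) → 47.3503
  f17: (p7, p0, p11) → 38.1915
  f18: (p7, p6, p0) → 56.2092
Σ area = 827.267

Check V−E+F: 11 − 27 + 18 = 2.


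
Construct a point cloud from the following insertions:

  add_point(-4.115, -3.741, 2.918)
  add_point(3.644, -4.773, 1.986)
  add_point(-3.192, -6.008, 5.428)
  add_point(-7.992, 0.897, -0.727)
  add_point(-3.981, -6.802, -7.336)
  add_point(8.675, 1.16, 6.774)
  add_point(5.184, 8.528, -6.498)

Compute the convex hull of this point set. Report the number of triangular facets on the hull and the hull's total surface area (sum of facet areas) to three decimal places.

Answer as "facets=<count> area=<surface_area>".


6 of the 7 inputs are extreme points: [1, 2, 3, 4, 5, 6].

Area of each hull facet:
  f1: (p6, p5, p3) → 119.1548
  f2: (p6, p4, p3) → 87.3553
  f3: (p2, p5, p3) → 72.1505
  f4: (p2, p4, p3) → 54.5919
  f5: (p1, p2, p5) → 33.0825
  f6: (p1, p2, p4) → 45.9800
  f7: (p1, p6, p5) → 68.6385
  f8: (p1, p6, p4) → 94.6698
Σ area = 575.623

Euler: V−E+F = 6−12+8 = 2.

facets=8 area=575.623


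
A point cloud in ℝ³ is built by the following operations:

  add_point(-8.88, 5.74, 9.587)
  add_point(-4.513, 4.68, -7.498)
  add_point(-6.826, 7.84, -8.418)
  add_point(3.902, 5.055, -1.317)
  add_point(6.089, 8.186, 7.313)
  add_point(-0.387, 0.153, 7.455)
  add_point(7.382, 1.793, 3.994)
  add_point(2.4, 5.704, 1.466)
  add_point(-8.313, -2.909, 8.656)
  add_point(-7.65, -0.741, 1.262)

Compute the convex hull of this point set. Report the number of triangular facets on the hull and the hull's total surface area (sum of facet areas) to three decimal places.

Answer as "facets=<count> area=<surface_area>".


Extreme-point indices: [0, 1, 2, 3, 4, 5, 6, 8, 9] — 9 of 10 on the boundary.

Area of each hull facet:
  f1: (p4, p8, p0) → 66.6413
  f2: (p4, p2, p0) → 134.5202
  f3: (p9, p8, p0) → 33.2159
  f4: (p9, p2, p0) → 67.6027
  f5: (p9, p1, p2) → 19.7163
  f6: (p9, p8, p6) → 59.8393
  f7: (p9, p1, p6) → 81.3140
  f8: (p5, p8, p6) → 11.3856
  f9: (p5, p4, p6) → 31.2096
  f10: (p5, p4, p8) → 22.6444
  f11: (p3, p4, p6) → 25.8336
  f12: (p3, p4, p2) → 49.1232
  f13: (p3, p1, p6) → 21.5351
  f14: (p3, p1, p2) → 17.2630
Σ area = 641.844

Euler characteristic 9−21+14 = 2 ✓

facets=14 area=641.844


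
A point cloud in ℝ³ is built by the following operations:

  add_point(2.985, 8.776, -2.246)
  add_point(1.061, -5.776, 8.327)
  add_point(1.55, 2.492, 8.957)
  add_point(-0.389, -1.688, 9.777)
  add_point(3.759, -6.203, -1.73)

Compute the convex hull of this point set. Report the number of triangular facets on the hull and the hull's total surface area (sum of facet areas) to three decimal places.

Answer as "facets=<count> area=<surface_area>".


Hull vertices (5/5): indices [0, 1, 2, 3, 4].

Facet areas (half cross-product norm):
  f1: (p0, p4, p3) → 92.3013
  f2: (p1, p4, p3) → 21.5754
  f3: (p2, p0, p3) → 23.4375
  f4: (p2, p1, p3) → 8.4690
  f5: (p2, p0, p4) → 83.4651
  f6: (p2, p1, p4) → 43.0704
Σ area = 272.319

Check V−E+F: 5 − 9 + 6 = 2.

facets=6 area=272.319


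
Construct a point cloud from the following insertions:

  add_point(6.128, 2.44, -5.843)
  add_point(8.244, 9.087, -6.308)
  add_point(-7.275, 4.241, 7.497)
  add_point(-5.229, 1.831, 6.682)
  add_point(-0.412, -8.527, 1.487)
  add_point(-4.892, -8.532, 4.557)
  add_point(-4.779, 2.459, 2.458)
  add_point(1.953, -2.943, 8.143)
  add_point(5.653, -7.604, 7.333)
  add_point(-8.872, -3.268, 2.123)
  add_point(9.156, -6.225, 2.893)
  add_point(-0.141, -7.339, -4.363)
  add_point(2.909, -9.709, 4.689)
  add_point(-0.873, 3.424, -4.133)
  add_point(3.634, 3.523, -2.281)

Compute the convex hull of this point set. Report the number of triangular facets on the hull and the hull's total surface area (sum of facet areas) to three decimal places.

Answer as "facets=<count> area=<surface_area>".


Hull vertices (11/15): indices [0, 1, 2, 5, 7, 8, 9, 10, 11, 12, 13].

Triangle areas on the boundary:
  f1: (p7, p1, p10) → 84.8414
  f2: (p2, p7, p1) → 114.5742
  f3: (p13, p11, p9) → 57.0755
  f4: (p13, p2, p9) → 55.0537
  f5: (p13, p2, p1) → 61.1727
  f6: (p0, p1, p10) → 34.6241
  f7: (p0, p11, p10) → 62.9013
  f8: (p0, p13, p1) → 25.0181
  f9: (p0, p13, p11) → 38.4072
  f10: (p5, p11, p9) → 35.5006
  f11: (p5, p2, p9) → 31.3886
  f12: (p5, p2, p7) → 54.3949
  f13: (p12, p11, p10) → 36.1876
  f14: (p12, p5, p11) → 36.2582
  f15: (p8, p7, p10) → 16.7309
  f16: (p8, p12, p10) → 12.6648
  f17: (p8, p5, p7) → 28.5811
  f18: (p8, p12, p5) → 14.2150
Σ area = 799.590

Euler characteristic 11−27+18 = 2 ✓

facets=18 area=799.590


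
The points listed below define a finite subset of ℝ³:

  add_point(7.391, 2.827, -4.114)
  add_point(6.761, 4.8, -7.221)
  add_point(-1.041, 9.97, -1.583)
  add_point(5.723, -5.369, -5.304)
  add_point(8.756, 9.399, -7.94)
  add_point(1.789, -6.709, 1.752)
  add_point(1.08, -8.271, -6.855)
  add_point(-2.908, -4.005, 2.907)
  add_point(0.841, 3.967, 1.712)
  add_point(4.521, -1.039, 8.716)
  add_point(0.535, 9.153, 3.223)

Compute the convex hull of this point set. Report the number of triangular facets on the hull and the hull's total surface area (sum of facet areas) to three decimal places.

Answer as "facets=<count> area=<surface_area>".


facets=14 area=650.830

Extreme-point indices: [0, 2, 3, 4, 5, 6, 7, 9, 10] — 9 of 11 on the boundary.

Per-facet area ½‖(b−a)×(c−a)‖:
  f1: (p6, p2, p7) → 84.0565
  f2: (p6, p2, p4) → 106.9097
  f3: (p10, p2, p7) → 34.7989
  f4: (p10, p9, p7) → 58.4691
  f5: (p10, p2, p4) → 29.0441
  f6: (p10, p9, p4) → 83.4600
  f7: (p5, p9, p7) → 25.4680
  f8: (p5, p6, p7) → 23.7054
  f9: (p3, p6, p4) → 34.6145
  f10: (p3, p5, p9) → 35.2151
  f11: (p3, p5, p6) → 22.6164
  f12: (p0, p9, p4) → 35.5713
  f13: (p0, p3, p4) → 19.9944
  f14: (p0, p3, p9) → 56.9068
Σ area = 650.830

Check V−E+F: 9 − 21 + 14 = 2.


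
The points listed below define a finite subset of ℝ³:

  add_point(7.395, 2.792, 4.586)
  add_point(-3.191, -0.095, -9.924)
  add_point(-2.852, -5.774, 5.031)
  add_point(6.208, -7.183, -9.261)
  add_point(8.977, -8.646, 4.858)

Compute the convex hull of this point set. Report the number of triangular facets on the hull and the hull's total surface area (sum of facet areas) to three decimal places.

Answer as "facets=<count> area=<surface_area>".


facets=6 area=526.177

5 of the 5 inputs are extreme points: [0, 1, 2, 3, 4].

Per-facet area ½‖(b−a)×(c−a)‖:
  f1: (p2, p0, p1) → 103.7213
  f2: (p2, p0, p4) → 65.4162
  f3: (p3, p0, p1) → 97.6569
  f4: (p3, p0, p4) → 82.5823
  f5: (p3, p2, p1) → 90.4780
  f6: (p3, p2, p4) → 86.3223
Σ area = 526.177

Euler characteristic 5−9+6 = 2 ✓


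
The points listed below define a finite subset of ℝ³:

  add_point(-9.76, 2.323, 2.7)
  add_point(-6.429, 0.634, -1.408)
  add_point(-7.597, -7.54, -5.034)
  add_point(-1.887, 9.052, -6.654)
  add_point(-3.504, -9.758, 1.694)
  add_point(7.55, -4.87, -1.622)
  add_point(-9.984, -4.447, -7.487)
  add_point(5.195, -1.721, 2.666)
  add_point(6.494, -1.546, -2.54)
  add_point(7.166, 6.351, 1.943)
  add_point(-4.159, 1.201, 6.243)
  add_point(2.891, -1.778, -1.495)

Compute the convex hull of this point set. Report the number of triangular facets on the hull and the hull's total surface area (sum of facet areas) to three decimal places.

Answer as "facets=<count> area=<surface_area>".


Hull vertices (10/12): indices [0, 2, 3, 4, 5, 6, 7, 8, 9, 10].

Per-facet area ½‖(b−a)×(c−a)‖:
  f1: (p8, p5, p6) → 30.8552
  f2: (p8, p3, p6) → 105.3753
  f3: (p8, p9, p5) → 12.4439
  f4: (p8, p9, p3) → 56.9765
  f5: (p0, p3, p6) → 81.9243
  f6: (p0, p4, p10) → 39.9400
  f7: (p0, p9, p3) → 88.0782
  f8: (p0, p9, p10) → 38.8248
  f9: (p7, p9, p5) → 22.5956
  f10: (p7, p9, p10) → 43.4862
  f11: (p7, p4, p5) → 34.2748
  f12: (p7, p4, p10) → 55.6947
  f13: (p2, p5, p6) → 31.4914
  f14: (p2, p4, p5) → 50.9126
  f15: (p2, p0, p6) → 28.1245
  f16: (p2, p0, p4) → 50.9284
Σ area = 771.926

Check V−E+F: 10 − 24 + 16 = 2.

facets=16 area=771.926


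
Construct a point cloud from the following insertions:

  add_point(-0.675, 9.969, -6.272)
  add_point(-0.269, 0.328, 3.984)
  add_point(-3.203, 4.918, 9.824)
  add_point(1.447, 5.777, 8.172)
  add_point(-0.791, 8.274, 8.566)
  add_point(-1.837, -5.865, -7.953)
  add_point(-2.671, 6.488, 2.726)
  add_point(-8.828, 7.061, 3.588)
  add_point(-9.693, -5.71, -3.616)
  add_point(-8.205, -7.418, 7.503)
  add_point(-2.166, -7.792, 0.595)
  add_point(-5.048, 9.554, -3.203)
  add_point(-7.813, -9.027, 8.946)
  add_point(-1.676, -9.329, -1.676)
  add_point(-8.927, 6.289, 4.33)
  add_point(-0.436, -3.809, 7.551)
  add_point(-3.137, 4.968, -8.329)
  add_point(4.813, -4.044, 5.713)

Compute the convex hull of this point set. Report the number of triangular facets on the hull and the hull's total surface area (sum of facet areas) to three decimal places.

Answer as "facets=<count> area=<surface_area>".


Extreme-point indices: [0, 2, 3, 4, 5, 7, 8, 9, 11, 12, 13, 14, 15, 16, 17] — 15 of 18 on the boundary.

Area of each hull facet:
  f1: (p5, p0, p17) → 118.5078
  f2: (p3, p0, p17) → 80.7730
  f3: (p3, p2, p17) → 26.1185
  f4: (p15, p2, p17) → 24.1170
  f5: (p15, p12, p17) → 15.6956
  f6: (p15, p12, p2) → 41.7027
  f7: (p16, p5, p8) → 48.7215
  f8: (p16, p5, p0) → 20.5386
  f9: (p13, p12, p17) → 65.4732
  f10: (p13, p5, p17) → 37.2882
  f11: (p13, p12, p8) → 53.2348
  f12: (p13, p5, p8) → 29.5640
  f13: (p14, p7, p8) → 7.5551
  f14: (p14, p12, p2) → 58.9239
  f15: (p11, p16, p0) → 15.5809
  f16: (p11, p7, p8) → 59.5447
  f17: (p11, p16, p8) → 47.3860
  f18: (p4, p3, p2) → 7.1860
  f19: (p4, p14, p2) → 17.3538
  f20: (p4, p14, p7) → 5.0299
  f21: (p4, p11, p7) → 38.8975
  f22: (p4, p3, p0) → 25.1945
  f23: (p4, p11, p0) → 32.4782
  f24: (p9, p12, p8) → 7.8393
  f25: (p9, p14, p8) → 74.1347
  f26: (p9, p14, p12) → 7.6338
Σ area = 966.473

Euler characteristic 15−39+26 = 2 ✓

facets=26 area=966.473


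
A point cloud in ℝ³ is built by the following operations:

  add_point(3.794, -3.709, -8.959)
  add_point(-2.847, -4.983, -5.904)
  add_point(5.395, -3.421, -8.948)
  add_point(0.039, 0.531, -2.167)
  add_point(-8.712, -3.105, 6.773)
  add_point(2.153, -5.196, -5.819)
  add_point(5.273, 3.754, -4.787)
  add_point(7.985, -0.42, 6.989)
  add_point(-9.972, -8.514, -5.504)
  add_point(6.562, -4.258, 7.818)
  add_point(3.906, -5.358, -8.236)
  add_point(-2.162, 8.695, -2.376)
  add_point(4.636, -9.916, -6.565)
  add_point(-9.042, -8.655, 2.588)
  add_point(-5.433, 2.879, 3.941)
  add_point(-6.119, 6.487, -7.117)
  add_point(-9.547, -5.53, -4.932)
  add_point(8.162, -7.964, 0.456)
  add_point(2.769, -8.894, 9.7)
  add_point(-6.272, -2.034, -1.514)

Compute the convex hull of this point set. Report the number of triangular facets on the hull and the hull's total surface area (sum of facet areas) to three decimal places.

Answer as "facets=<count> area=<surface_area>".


facets=26 area=1097.017

Extreme-point indices: [0, 2, 4, 6, 7, 8, 9, 11, 12, 13, 14, 15, 16, 17, 18] — 15 of 20 on the boundary.

Area of each hull facet:
  f1: (p7, p4, p18) → 67.9848
  f2: (p12, p2, p17) → 28.1635
  f3: (p12, p18, p17) → 37.4861
  f4: (p13, p4, p8) → 22.9070
  f5: (p13, p4, p18) → 45.1718
  f6: (p13, p12, p8) → 59.8750
  f7: (p13, p12, p18) → 103.0075
  f8: (p9, p18, p17) → 26.3221
  f9: (p9, p7, p17) → 17.2875
  f10: (p9, p7, p18) → 4.3304
  f11: (p6, p7, p11) → 58.7843
  f12: (p6, p15, p11) → 30.1143
  f13: (p6, p15, p2) → 49.2180
  f14: (p6, p2, p17) → 44.7039
  f15: (p6, p7, p17) → 59.7114
  f16: (p14, p7, p11) → 64.9510
  f17: (p14, p7, p4) → 51.6811
  f18: (p14, p15, p11) → 30.0583
  f19: (p14, p15, p4) → 34.7998
  f20: (p0, p15, p8) → 96.6466
  f21: (p0, p15, p2) → 9.7128
  f22: (p0, p12, p8) → 48.4609
  f23: (p0, p12, p2) → 5.4503
  f24: (p16, p4, p8) → 16.9361
  f25: (p16, p15, p8) → 7.3140
  f26: (p16, p15, p4) → 75.9380
Σ area = 1097.017

Euler: V−E+F = 15−39+26 = 2.


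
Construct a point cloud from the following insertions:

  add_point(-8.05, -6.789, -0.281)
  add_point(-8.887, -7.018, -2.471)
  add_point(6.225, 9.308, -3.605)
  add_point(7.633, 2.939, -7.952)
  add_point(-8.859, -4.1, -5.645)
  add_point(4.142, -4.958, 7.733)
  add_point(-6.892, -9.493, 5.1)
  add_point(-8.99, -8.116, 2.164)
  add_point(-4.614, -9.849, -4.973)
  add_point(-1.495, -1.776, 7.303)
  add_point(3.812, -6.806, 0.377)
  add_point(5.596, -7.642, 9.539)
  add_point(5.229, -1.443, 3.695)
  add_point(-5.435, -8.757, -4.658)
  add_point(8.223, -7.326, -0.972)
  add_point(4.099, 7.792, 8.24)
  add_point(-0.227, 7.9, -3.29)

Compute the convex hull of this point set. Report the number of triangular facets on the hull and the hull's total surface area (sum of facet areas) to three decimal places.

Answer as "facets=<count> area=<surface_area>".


Points on the hull: [1, 2, 3, 4, 6, 7, 8, 9, 11, 14, 15, 16] (12 of 17).

Area of each hull facet:
  f1: (p15, p2, p14) → 99.4913
  f2: (p15, p11, p14) → 84.0143
  f3: (p1, p4, p7) → 5.0227
  f4: (p3, p2, p14) → 45.2846
  f5: (p16, p15, p7) → 116.5646
  f6: (p16, p4, p7) → 63.8823
  f7: (p16, p15, p2) → 38.8820
  f8: (p16, p3, p2) → 25.9011
  f9: (p16, p3, p4) → 77.8126
  f10: (p9, p15, p11) → 52.1779
  f11: (p9, p6, p11) → 45.7844
  f12: (p9, p15, p7) → 30.2264
  f13: (p9, p6, p7) → 18.3301
  f14: (p8, p3, p14) → 84.8718
  f15: (p8, p3, p4) → 63.3580
  f16: (p8, p1, p4) → 12.2958
  f17: (p8, p11, p14) → 74.0463
  f18: (p8, p6, p11) → 68.6222
  f19: (p8, p6, p7) → 15.8289
  f20: (p8, p1, p7) → 12.8332
Σ area = 1035.231

Check V−E+F: 12 − 30 + 20 = 2.

facets=20 area=1035.231


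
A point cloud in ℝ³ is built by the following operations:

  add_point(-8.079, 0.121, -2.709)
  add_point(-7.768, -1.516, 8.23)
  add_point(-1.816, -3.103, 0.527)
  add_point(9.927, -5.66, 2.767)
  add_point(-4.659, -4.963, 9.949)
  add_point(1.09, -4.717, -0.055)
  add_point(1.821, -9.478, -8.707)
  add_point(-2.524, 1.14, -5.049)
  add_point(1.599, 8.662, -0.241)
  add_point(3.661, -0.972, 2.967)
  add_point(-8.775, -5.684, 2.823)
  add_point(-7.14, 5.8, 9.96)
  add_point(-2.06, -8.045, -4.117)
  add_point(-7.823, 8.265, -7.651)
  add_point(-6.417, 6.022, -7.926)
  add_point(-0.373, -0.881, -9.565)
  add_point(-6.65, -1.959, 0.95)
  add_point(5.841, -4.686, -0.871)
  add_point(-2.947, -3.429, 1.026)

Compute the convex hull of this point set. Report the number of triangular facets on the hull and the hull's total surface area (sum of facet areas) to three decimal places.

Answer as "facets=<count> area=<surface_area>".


facets=20 area=1022.835

Hull vertices (12/19): indices [0, 1, 3, 4, 6, 8, 10, 11, 12, 13, 14, 15].

Facet areas (half cross-product norm):
  f1: (p11, p8, p3) → 115.6259
  f2: (p11, p13, p10) → 110.7267
  f3: (p11, p13, p8) → 82.2635
  f4: (p12, p6, p10) → 2.0076
  f5: (p0, p6, p10) → 60.0100
  f6: (p0, p13, p10) → 8.5055
  f7: (p0, p13, p6) → 67.8594
  f8: (p15, p13, p8) → 66.7061
  f9: (p15, p8, p3) → 103.7660
  f10: (p15, p6, p3) → 64.8328
  f11: (p4, p11, p3) → 87.1658
  f12: (p4, p12, p10) → 39.3419
  f13: (p4, p6, p3) → 117.2868
  f14: (p4, p12, p6) → 21.9312
  f15: (p14, p13, p6) → 2.1597
  f16: (p14, p15, p6) → 21.4068
  f17: (p14, p15, p13) → 2.1450
  f18: (p1, p11, p10) → 16.3678
  f19: (p1, p4, p10) → 17.0521
  f20: (p1, p4, p11) → 15.6741
Σ area = 1022.835

Euler: V−E+F = 12−30+20 = 2.


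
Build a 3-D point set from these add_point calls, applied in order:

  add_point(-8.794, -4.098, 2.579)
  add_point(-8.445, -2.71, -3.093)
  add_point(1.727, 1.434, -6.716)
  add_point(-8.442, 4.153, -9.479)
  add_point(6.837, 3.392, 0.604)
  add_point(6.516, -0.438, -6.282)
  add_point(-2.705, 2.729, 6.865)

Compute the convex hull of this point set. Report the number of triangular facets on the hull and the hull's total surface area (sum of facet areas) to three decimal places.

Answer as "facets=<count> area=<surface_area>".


Extreme-point indices: [0, 1, 2, 3, 4, 5, 6] — 7 of 7 on the boundary.

Area of each hull facet:
  f1: (p6, p4, p0) → 54.9004
  f2: (p6, p3, p0) → 73.7434
  f3: (p6, p3, p4) → 96.3350
  f4: (p5, p4, p0) → 68.0472
  f5: (p1, p3, p0) → 15.1195
  f6: (p1, p5, p0) → 43.2547
  f7: (p1, p5, p3) → 70.2173
  f8: (p2, p3, p4) → 36.8165
  f9: (p2, p5, p4) → 20.3035
  f10: (p2, p5, p3) → 5.6984
Σ area = 484.436

Euler: V−E+F = 7−15+10 = 2.

facets=10 area=484.436


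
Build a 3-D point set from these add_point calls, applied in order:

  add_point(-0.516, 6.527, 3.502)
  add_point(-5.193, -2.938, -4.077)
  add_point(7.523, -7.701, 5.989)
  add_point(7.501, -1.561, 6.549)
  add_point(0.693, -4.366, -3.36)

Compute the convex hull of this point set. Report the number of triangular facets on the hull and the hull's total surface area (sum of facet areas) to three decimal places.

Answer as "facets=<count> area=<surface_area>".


facets=6 area=293.974

Points on the hull: [0, 1, 2, 3, 4] (5 of 5).

Facet areas (half cross-product norm):
  f1: (p0, p2, p1) → 100.0417
  f2: (p3, p0, p2) → 27.2319
  f3: (p4, p2, p1) → 26.1284
  f4: (p4, p3, p2) → 36.3378
  f5: (p4, p0, p1) → 38.4209
  f6: (p4, p3, p0) → 65.8131
Σ area = 293.974

Check V−E+F: 5 − 9 + 6 = 2.


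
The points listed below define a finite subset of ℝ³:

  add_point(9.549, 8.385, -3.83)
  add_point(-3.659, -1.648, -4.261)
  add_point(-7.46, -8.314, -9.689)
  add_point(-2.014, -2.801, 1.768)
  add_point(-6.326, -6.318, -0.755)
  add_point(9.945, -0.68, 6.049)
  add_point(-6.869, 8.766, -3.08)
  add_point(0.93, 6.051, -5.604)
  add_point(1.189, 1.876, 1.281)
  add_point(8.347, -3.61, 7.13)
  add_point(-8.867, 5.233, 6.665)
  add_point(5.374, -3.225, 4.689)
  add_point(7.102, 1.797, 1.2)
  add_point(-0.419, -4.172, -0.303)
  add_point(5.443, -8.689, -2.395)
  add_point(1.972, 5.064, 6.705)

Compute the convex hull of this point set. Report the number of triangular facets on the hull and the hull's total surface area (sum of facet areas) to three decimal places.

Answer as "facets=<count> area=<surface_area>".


facets=16 area=1039.065

10 of the 16 inputs are extreme points: [0, 2, 4, 5, 6, 7, 9, 10, 14, 15].

Per-facet area ½‖(b−a)×(c−a)‖:
  f1: (p6, p2, p10) → 96.7056
  f2: (p7, p6, p2) → 73.5191
  f3: (p4, p2, p10) → 47.7245
  f4: (p0, p7, p6) → 27.3799
  f5: (p0, p7, p2) → 53.6919
  f6: (p14, p4, p2) → 55.8031
  f7: (p14, p0, p5) → 83.4537
  f8: (p14, p0, p2) → 129.3640
  f9: (p15, p6, p10) → 56.2771
  f10: (p15, p0, p6) → 88.4890
  f11: (p15, p0, p5) → 61.3907
  f12: (p9, p14, p5) → 19.0573
  f13: (p9, p14, p4) → 67.6453
  f14: (p9, p4, p10) → 114.8506
  f15: (p9, p15, p10) → 46.5212
  f16: (p9, p15, p5) → 17.1921
Σ area = 1039.065

Euler characteristic 10−24+16 = 2 ✓


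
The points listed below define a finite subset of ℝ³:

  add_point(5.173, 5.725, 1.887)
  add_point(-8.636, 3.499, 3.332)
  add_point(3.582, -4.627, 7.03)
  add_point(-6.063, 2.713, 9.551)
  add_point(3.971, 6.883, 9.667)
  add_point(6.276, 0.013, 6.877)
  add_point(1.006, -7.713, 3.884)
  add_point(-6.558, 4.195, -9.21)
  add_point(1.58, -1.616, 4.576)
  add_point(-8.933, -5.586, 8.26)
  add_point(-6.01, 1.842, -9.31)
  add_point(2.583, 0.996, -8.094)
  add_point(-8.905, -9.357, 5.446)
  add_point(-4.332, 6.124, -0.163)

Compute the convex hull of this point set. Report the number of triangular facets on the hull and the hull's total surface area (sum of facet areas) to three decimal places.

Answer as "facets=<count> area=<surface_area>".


facets=22 area=879.575

Extreme-point indices: [0, 1, 2, 3, 4, 5, 6, 7, 9, 10, 11, 12, 13] — 13 of 14 on the boundary.

Area of each hull facet:
  f1: (p2, p4, p9) → 74.2323
  f2: (p2, p4, p5) → 16.5834
  f3: (p2, p6, p5) → 8.9303
  f4: (p0, p4, p5) → 26.2946
  f5: (p12, p1, p9) → 22.0878
  f6: (p12, p2, p9) → 29.6710
  f7: (p12, p2, p6) → 22.5471
  f8: (p3, p4, p9) → 36.2737
  f9: (p3, p1, p9) → 29.7403
  f10: (p3, p1, p4) → 34.9307
  f11: (p7, p12, p10) → 19.4488
  f12: (p7, p12, p1) → 80.9796
  f13: (p11, p12, p10) → 81.7349
  f14: (p11, p12, p6) → 71.6950
  f15: (p11, p7, p10) → 10.0162
  f16: (p11, p7, p0) → 54.4127
  f17: (p11, p6, p5) → 70.3691
  f18: (p11, p0, p5) → 41.5389
  f19: (p13, p1, p4) → 39.4989
  f20: (p13, p7, p1) → 27.9208
  f21: (p13, p0, p4) → 38.6645
  f22: (p13, p7, p0) → 42.0040
Σ area = 879.575

Euler characteristic 13−33+22 = 2 ✓


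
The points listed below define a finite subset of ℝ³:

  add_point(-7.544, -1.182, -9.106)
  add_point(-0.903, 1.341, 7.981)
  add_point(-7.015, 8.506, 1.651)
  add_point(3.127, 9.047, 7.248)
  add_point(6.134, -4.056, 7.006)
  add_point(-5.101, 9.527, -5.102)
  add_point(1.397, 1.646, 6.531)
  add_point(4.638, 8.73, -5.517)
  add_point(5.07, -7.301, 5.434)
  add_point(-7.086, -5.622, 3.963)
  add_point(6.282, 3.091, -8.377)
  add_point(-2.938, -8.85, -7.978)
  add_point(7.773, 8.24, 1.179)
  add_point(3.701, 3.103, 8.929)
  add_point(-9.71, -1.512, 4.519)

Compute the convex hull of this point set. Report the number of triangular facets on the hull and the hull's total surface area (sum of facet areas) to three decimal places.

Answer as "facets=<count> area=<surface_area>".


Hull vertices (14/15): indices [0, 1, 2, 3, 4, 5, 7, 8, 9, 10, 11, 12, 13, 14].

Area of each hull facet:
  f1: (p0, p2, p14) → 70.2446
  f2: (p0, p2, p5) → 41.0662
  f3: (p9, p8, p11) → 78.3184
  f4: (p9, p0, p14) → 33.3369
  f5: (p9, p0, p11) → 56.8165
  f6: (p10, p0, p5) → 73.9889
  f7: (p10, p0, p11) → 63.3609
  f8: (p10, p8, p11) → 110.1767
  f9: (p4, p13, p12) → 39.1417
  f10: (p4, p10, p12) → 74.9136
  f11: (p4, p10, p8) → 31.8826
  f12: (p4, p9, p8) → 22.7095
  f13: (p3, p2, p14) → 61.8473
  f14: (p3, p13, p12) → 23.8006
  f15: (p3, p2, p5) → 40.1482
  f16: (p7, p10, p12) → 23.5435
  f17: (p7, p10, p5) → 30.0504
  f18: (p7, p3, p12) → 25.4158
  f19: (p7, p3, p5) → 62.0563
  f20: (p1, p3, p14) → 33.2476
  f21: (p1, p3, p13) → 15.2558
  f22: (p1, p9, p14) → 23.7882
  f23: (p1, p4, p13) → 19.5156
  f24: (p1, p4, p9) → 45.2303
Σ area = 1099.856

Check V−E+F: 14 − 36 + 24 = 2.

facets=24 area=1099.856


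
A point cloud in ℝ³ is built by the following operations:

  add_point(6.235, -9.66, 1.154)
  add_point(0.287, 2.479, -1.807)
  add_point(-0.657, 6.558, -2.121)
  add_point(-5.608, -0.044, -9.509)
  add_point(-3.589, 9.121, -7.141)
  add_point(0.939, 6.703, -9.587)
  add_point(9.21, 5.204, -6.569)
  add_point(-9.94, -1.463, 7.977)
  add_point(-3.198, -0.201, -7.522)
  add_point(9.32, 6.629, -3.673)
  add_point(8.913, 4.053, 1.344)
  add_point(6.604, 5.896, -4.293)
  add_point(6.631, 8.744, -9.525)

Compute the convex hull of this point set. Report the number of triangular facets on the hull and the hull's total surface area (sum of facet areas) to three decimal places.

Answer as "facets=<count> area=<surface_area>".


Hull vertices (10/13): indices [0, 2, 3, 4, 5, 6, 7, 9, 10, 12].

Triangle areas on the boundary:
  f1: (p3, p0, p7) → 150.8156
  f2: (p10, p0, p7) → 130.7090
  f3: (p4, p3, p7) → 86.8969
  f4: (p4, p3, p5) → 25.8606
  f5: (p6, p10, p9) → 7.3572
  f6: (p6, p10, p0) → 55.3953
  f7: (p6, p3, p0) → 126.6371
  f8: (p12, p4, p9) → 34.8633
  f9: (p12, p4, p5) → 13.7333
  f10: (p12, p6, p9) → 8.3181
  f11: (p12, p3, p5) → 12.5313
  f12: (p12, p6, p3) → 39.8073
  f13: (p2, p10, p9) → 27.9058
  f14: (p2, p4, p9) → 30.2600
  f15: (p2, p10, p7) → 81.5468
  f16: (p2, p4, p7) → 45.4224
Σ area = 878.060

Euler characteristic 10−24+16 = 2 ✓

facets=16 area=878.060


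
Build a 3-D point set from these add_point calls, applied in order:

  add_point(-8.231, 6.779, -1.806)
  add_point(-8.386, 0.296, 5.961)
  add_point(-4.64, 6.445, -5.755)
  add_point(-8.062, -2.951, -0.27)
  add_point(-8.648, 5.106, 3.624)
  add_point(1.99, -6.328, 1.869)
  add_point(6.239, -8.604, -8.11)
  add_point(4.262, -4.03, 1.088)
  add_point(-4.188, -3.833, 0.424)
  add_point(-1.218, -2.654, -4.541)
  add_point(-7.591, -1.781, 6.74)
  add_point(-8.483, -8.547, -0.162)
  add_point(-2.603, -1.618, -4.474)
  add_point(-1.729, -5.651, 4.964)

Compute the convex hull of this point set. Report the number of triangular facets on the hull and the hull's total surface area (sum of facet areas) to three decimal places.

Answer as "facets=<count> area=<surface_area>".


Hull vertices (10/14): indices [0, 1, 2, 4, 5, 6, 7, 10, 11, 13].

Facet areas (half cross-product norm):
  f1: (p7, p10, p4) → 50.5772
  f2: (p11, p0, p4) → 40.3469
  f3: (p2, p7, p6) → 80.3080
  f4: (p2, p11, p6) → 128.2261
  f5: (p2, p11, p0) → 41.2068
  f6: (p2, p0, p4) → 10.3368
  f7: (p2, p7, p4) → 76.0661
  f8: (p1, p10, p4) → 1.9182
  f9: (p1, p11, p4) → 25.1069
  f10: (p1, p11, p10) → 10.7199
  f11: (p13, p7, p10) → 19.5837
  f12: (p13, p11, p10) → 30.9937
  f13: (p5, p7, p6) → 17.3795
  f14: (p5, p13, p7) → 6.6542
  f15: (p5, p11, p6) → 59.6116
  f16: (p5, p13, p11) → 21.5809
Σ area = 620.617

Euler: V−E+F = 10−24+16 = 2.

facets=16 area=620.617


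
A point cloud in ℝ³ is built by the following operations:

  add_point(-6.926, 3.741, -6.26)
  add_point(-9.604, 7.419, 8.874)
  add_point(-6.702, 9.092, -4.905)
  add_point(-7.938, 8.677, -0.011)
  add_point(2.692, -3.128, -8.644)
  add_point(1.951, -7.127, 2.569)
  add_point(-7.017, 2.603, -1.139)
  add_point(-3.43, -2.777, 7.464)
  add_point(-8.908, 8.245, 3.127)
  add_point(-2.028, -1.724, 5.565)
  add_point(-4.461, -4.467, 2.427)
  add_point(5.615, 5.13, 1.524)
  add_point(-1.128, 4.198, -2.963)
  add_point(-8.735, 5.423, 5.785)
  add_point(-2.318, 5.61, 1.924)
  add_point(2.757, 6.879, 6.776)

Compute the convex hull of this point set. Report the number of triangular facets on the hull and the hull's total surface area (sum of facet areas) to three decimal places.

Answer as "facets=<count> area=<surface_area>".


facets=22 area=752.976

Hull vertices (13/16): indices [0, 1, 2, 3, 4, 5, 6, 7, 8, 10, 11, 13, 15].

Triangle areas on the boundary:
  f1: (p4, p5, p11) → 69.6668
  f2: (p4, p2, p11) → 90.6723
  f3: (p15, p5, p11) → 39.8876
  f4: (p15, p2, p11) → 44.8087
  f5: (p10, p4, p5) → 41.2400
  f6: (p7, p15, p1) → 62.2507
  f7: (p7, p15, p5) → 48.6145
  f8: (p7, p10, p1) → 31.2125
  f9: (p7, p10, p5) → 18.7354
  f10: (p3, p15, p1) → 53.9269
  f11: (p3, p15, p2) → 30.6932
  f12: (p0, p4, p2) → 27.4109
  f13: (p0, p10, p4) → 67.3085
  f14: (p8, p3, p2) → 0.5981
  f15: (p8, p0, p2) → 22.9402
  f16: (p8, p3, p1) → 1.7145
  f17: (p8, p0, p1) → 17.1602
  f18: (p13, p10, p1) → 12.9854
  f19: (p13, p0, p1) → 9.7929
  f20: (p6, p0, p10) → 17.5071
  f21: (p6, p13, p10) → 31.9140
  f22: (p6, p13, p0) → 11.9354
Σ area = 752.976

Euler: V−E+F = 13−33+22 = 2.


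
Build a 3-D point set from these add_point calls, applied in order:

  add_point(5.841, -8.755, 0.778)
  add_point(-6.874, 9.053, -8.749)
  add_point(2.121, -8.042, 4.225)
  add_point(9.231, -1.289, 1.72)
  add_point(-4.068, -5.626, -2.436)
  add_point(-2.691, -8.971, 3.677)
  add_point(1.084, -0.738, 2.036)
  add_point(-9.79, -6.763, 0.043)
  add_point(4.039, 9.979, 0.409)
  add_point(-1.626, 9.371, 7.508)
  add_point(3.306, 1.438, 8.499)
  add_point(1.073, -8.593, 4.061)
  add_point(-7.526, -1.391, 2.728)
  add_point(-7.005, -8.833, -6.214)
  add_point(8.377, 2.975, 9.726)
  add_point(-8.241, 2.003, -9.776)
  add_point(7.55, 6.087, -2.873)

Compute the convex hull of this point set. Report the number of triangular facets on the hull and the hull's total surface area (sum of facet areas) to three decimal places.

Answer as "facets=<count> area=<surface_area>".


facets=26 area=1133.007

Points on the hull: [0, 1, 2, 3, 5, 7, 8, 9, 10, 11, 12, 13, 14, 15, 16] (15 of 17).

Area of each hull facet:
  f1: (p13, p15, p7) → 41.0051
  f2: (p1, p15, p7) → 39.8307
  f3: (p0, p14, p3) → 32.8770
  f4: (p9, p14, p8) → 51.7604
  f5: (p9, p1, p8) → 64.9637
  f6: (p16, p1, p15) → 57.4575
  f7: (p16, p0, p3) → 28.7520
  f8: (p16, p1, p8) → 44.0843
  f9: (p16, p13, p15) → 101.6020
  f10: (p16, p0, p13) → 112.4637
  f11: (p16, p14, p3) → 40.2697
  f12: (p16, p14, p8) → 37.9937
  f13: (p5, p13, p7) → 29.5924
  f14: (p5, p0, p13) → 48.4674
  f15: (p5, p0, p11) → 7.2199
  f16: (p5, p11, p14) → 22.4238
  f17: (p2, p11, p14) → 4.7315
  f18: (p2, p0, p14) → 35.3240
  f19: (p2, p0, p11) → 2.6847
  f20: (p12, p1, p7) → 48.0115
  f21: (p12, p9, p1) → 97.5694
  f22: (p12, p5, p7) → 25.6207
  f23: (p10, p9, p14) → 24.5634
  f24: (p10, p5, p14) → 23.5531
  f25: (p10, p12, p9) → 56.2391
  f26: (p10, p12, p5) → 53.9466
Σ area = 1133.007

Euler characteristic 15−39+26 = 2 ✓


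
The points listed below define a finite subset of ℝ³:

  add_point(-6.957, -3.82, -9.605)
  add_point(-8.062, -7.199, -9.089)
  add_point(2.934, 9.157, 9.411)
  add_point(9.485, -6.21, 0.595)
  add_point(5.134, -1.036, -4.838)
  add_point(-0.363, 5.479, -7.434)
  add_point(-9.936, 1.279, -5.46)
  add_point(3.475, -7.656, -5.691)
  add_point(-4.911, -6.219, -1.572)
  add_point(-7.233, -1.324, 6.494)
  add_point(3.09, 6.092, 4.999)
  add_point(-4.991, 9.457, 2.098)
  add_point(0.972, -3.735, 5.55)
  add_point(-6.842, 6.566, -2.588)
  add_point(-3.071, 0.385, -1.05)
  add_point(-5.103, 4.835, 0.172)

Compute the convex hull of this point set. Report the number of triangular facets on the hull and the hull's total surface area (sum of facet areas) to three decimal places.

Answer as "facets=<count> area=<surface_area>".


13 of the 16 inputs are extreme points: [0, 1, 2, 3, 4, 5, 6, 7, 8, 9, 11, 12, 13].

Per-facet area ½‖(b−a)×(c−a)‖:
  f1: (p9, p11, p6) → 64.2463
  f2: (p9, p11, p2) → 63.3442
  f3: (p5, p11, p2) → 58.9371
  f4: (p1, p9, p6) → 58.3906
  f5: (p12, p2, p3) → 66.8944
  f6: (p12, p9, p2) → 57.7600
  f7: (p13, p11, p6) → 9.4386
  f8: (p13, p5, p6) → 27.6149
  f9: (p13, p5, p11) → 22.6752
  f10: (p8, p1, p9) → 27.3214
  f11: (p8, p12, p9) → 37.1121
  f12: (p8, p7, p1) → 38.6870
  f13: (p8, p12, p3) → 48.3831
  f14: (p8, p7, p3) → 40.1313
  f15: (p4, p7, p3) → 27.6426
  f16: (p4, p7, p5) → 26.1968
  f17: (p4, p2, p3) → 76.1954
  f18: (p4, p5, p2) → 75.8814
  f19: (p0, p7, p5) → 65.1306
  f20: (p0, p7, p1) → 21.0954
  f21: (p0, p5, p6) → 37.6097
  f22: (p0, p1, p6) → 11.5386
Σ area = 962.227

Euler characteristic 13−33+22 = 2 ✓

facets=22 area=962.227


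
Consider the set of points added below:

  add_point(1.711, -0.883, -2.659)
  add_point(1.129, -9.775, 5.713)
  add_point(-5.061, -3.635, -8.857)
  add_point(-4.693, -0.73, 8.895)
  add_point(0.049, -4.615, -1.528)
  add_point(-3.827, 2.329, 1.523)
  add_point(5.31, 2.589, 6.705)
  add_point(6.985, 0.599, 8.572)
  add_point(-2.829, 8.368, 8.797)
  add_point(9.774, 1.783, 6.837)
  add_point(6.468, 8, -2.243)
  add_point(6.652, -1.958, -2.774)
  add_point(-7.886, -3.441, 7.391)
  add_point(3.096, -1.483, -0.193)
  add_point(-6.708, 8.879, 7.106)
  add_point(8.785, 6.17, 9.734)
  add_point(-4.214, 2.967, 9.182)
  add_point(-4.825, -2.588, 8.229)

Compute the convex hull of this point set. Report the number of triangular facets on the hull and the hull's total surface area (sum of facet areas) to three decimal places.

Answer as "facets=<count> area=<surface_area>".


facets=22 area=962.865

Points on the hull: [1, 2, 3, 7, 8, 9, 10, 11, 12, 14, 15, 16, 17] (13 of 18).

Facet areas (half cross-product norm):
  f1: (p2, p14, p12) → 102.0487
  f2: (p10, p2, p14) → 137.2140
  f3: (p15, p10, p9) → 30.6602
  f4: (p1, p2, p12) → 87.8552
  f5: (p16, p14, p12) → 22.3681
  f6: (p7, p15, p9) → 9.2485
  f7: (p7, p1, p9) → 17.8192
  f8: (p11, p1, p2) → 84.0840
  f9: (p11, p10, p2) → 65.7506
  f10: (p11, p10, p9) → 49.5100
  f11: (p11, p1, p9) → 66.6517
  f12: (p8, p16, p14) → 11.8706
  f13: (p8, p16, p15) → 33.0792
  f14: (p8, p10, p14) → 29.4866
  f15: (p8, p15, p10) → 70.0297
  f16: (p3, p16, p12) → 5.7724
  f17: (p3, p7, p1) → 59.4713
  f18: (p3, p16, p15) → 23.3327
  f19: (p3, p7, p15) → 32.1654
  f20: (p17, p1, p12) → 15.0774
  f21: (p17, p3, p12) → 2.9905
  f22: (p17, p3, p1) → 6.3787
Σ area = 962.865

Euler characteristic 13−33+22 = 2 ✓


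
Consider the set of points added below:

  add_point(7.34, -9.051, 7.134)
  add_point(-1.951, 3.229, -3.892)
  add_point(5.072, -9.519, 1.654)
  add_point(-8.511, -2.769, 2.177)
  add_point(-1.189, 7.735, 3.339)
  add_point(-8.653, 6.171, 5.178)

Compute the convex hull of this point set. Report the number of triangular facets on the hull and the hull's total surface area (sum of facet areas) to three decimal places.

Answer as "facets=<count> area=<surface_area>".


6 of the 6 inputs are extreme points: [0, 1, 2, 3, 4, 5].

Triangle areas on the boundary:
  f1: (p4, p0, p5) → 73.7851
  f2: (p1, p4, p5) → 33.5509
  f3: (p1, p4, p0) → 79.4602
  f4: (p3, p0, p5) → 80.8541
  f5: (p3, p1, p5) → 47.7374
  f6: (p2, p1, p0) → 41.7063
  f7: (p2, p3, p0) → 43.4113
  f8: (p2, p3, p1) → 77.4597
Σ area = 477.965

Euler: V−E+F = 6−12+8 = 2.

facets=8 area=477.965


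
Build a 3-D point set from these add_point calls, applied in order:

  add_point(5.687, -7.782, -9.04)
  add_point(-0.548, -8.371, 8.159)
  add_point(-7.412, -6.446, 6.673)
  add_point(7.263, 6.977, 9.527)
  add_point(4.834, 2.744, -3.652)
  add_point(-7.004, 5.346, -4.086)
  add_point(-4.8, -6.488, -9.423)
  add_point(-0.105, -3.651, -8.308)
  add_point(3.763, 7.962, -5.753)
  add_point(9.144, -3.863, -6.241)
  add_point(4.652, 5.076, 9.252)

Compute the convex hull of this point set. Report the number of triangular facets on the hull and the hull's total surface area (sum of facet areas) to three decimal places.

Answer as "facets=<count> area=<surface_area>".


facets=14 area=1035.896

9 of the 11 inputs are extreme points: [0, 1, 2, 3, 5, 6, 8, 9, 10].

Triangle areas on the boundary:
  f1: (p3, p8, p9) → 101.4493
  f2: (p1, p3, p9) → 141.6962
  f3: (p1, p6, p2) → 59.2993
  f4: (p10, p1, p2) → 52.3336
  f5: (p10, p1, p3) → 12.6585
  f6: (p5, p6, p2) → 96.9675
  f7: (p5, p6, p8) → 73.7661
  f8: (p5, p10, p2) → 122.3476
  f9: (p5, p3, p8) → 87.8640
  f10: (p5, p10, p3) → 23.2875
  f11: (p0, p8, p9) → 35.6826
  f12: (p0, p6, p8) → 83.3514
  f13: (p0, p1, p9) → 52.8790
  f14: (p0, p1, p6) → 92.3136
Σ area = 1035.896

Check V−E+F: 9 − 21 + 14 = 2.


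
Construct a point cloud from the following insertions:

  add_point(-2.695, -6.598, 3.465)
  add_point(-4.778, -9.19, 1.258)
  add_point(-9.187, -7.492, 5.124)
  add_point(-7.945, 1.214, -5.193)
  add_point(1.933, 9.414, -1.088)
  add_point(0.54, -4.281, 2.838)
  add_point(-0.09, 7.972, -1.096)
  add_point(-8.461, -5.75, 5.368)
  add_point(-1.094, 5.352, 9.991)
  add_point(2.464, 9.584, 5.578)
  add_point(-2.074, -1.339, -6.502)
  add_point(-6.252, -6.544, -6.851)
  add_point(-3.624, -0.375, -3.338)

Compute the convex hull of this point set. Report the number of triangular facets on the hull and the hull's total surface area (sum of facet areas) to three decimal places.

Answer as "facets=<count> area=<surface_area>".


facets=20 area=644.798

Hull vertices (12/13): indices [0, 1, 2, 3, 4, 5, 6, 7, 8, 9, 10, 11].

Area of each hull facet:
  f1: (p11, p1, p2) → 24.3828
  f2: (p3, p11, p2) → 49.3883
  f3: (p8, p3, p9) → 59.3982
  f4: (p10, p3, p11) → 21.1607
  f5: (p5, p8, p9) → 42.7973
  f6: (p5, p11, p1) → 31.8321
  f7: (p5, p10, p11) → 33.8650
  f8: (p7, p3, p2) → 10.9759
  f9: (p7, p8, p2) → 3.6666
  f10: (p7, p8, p3) → 87.8072
  f11: (p4, p10, p3) → 41.0887
  f12: (p4, p5, p9) → 46.4626
  f13: (p4, p5, p10) → 62.5965
  f14: (p0, p8, p2) → 46.0543
  f15: (p0, p5, p8) → 23.5684
  f16: (p0, p1, p2) → 12.0370
  f17: (p0, p5, p1) → 5.6878
  f18: (p6, p3, p9) → 28.5655
  f19: (p6, p4, p9) → 8.2808
  f20: (p6, p4, p3) → 5.1822
Σ area = 644.798

Check V−E+F: 12 − 30 + 20 = 2.
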